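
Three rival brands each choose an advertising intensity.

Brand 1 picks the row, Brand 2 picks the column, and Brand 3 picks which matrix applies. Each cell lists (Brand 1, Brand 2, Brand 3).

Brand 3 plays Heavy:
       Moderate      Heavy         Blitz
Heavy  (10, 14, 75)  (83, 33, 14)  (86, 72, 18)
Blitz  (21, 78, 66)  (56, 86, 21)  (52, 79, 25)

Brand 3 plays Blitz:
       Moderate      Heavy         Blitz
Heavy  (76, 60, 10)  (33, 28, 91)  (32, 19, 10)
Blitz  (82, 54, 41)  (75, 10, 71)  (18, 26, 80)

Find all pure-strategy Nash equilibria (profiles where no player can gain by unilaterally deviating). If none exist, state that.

Mark each player's best response to every combination of opponents' strategies; a profile where every player is best-responding is a pure Nash equilibrium.
Brand 1 against (Moderate, Heavy): payoffs 10, 21 → best response Blitz.
Brand 1 against (Moderate, Blitz): payoffs 76, 82 → best response Blitz.
Brand 1 against (Heavy, Heavy): payoffs 83, 56 → best response Heavy.
Brand 1 against (Heavy, Blitz): payoffs 33, 75 → best response Blitz.
Brand 1 against (Blitz, Heavy): payoffs 86, 52 → best response Heavy.
Brand 1 against (Blitz, Blitz): payoffs 32, 18 → best response Heavy.
Brand 2 against (Heavy, Heavy): payoffs 14, 33, 72 → best response Blitz.
Brand 2 against (Heavy, Blitz): payoffs 60, 28, 19 → best response Moderate.
Brand 2 against (Blitz, Heavy): payoffs 78, 86, 79 → best response Heavy.
Brand 2 against (Blitz, Blitz): payoffs 54, 10, 26 → best response Moderate.
Brand 3 against (Heavy, Moderate): payoffs 75, 10 → best response Heavy.
Brand 3 against (Heavy, Heavy): payoffs 14, 91 → best response Blitz.
Brand 3 against (Heavy, Blitz): payoffs 18, 10 → best response Heavy.
Brand 3 against (Blitz, Moderate): payoffs 66, 41 → best response Heavy.
Brand 3 against (Blitz, Heavy): payoffs 21, 71 → best response Blitz.
Brand 3 against (Blitz, Blitz): payoffs 25, 80 → best response Blitz.
Mutual best responses: (Heavy, Blitz, Heavy).

The unique pure-strategy Nash equilibrium is (Heavy, Blitz, Heavy).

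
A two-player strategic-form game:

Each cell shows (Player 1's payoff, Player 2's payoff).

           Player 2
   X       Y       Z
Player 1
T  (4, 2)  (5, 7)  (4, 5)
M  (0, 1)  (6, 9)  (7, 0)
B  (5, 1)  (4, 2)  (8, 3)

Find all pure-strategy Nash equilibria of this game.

Pure-strategy Nash equilibria: (M, Y); (B, Z)

(T, X): Player 1 can switch to B (4 → 5). Not NE.
(T, Y): Player 1 can switch to M (5 → 6). Not NE.
(T, Z): Player 1 can switch to M (4 → 7). Not NE.
(M, X): Player 1 can switch to T (0 → 4). Not NE.
(M, Y): Player 1 gets 6, best alternative 5; Player 2 gets 9, best alternative 1. No profitable deviation — NE.
(M, Z): Player 1 can switch to B (7 → 8). Not NE.
(B, X): Player 2 can switch to Y (1 → 2). Not NE.
(B, Y): Player 1 can switch to T (4 → 5). Not NE.
(B, Z): Player 1 gets 8, best alternative 7; Player 2 gets 3, best alternative 2. No profitable deviation — NE.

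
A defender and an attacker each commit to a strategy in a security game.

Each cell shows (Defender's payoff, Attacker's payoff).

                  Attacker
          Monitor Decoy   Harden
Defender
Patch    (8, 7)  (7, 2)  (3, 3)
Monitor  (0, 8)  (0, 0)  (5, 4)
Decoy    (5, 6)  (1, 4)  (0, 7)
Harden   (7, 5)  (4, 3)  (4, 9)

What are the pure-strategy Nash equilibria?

(Patch, Monitor): Defender gets 8, best alternative 7; Attacker gets 7, best alternative 3. No profitable deviation — NE.
(Patch, Decoy): Attacker can switch to Monitor (2 → 7). Not NE.
(Patch, Harden): Defender can switch to Monitor (3 → 5). Not NE.
(Monitor, Monitor): Defender can switch to Patch (0 → 8). Not NE.
(Monitor, Decoy): Defender can switch to Patch (0 → 7). Not NE.
(Monitor, Harden): Attacker can switch to Monitor (4 → 8). Not NE.
(Decoy, Monitor): Defender can switch to Patch (5 → 8). Not NE.
(Decoy, Decoy): Defender can switch to Patch (1 → 7). Not NE.
(Decoy, Harden): Defender can switch to Patch (0 → 3). Not NE.
(Harden, Monitor): Defender can switch to Patch (7 → 8). Not NE.
(Harden, Decoy): Defender can switch to Patch (4 → 7). Not NE.
(The remaining 1 profile has a profitable deviation by the same check.)

(Patch, Monitor)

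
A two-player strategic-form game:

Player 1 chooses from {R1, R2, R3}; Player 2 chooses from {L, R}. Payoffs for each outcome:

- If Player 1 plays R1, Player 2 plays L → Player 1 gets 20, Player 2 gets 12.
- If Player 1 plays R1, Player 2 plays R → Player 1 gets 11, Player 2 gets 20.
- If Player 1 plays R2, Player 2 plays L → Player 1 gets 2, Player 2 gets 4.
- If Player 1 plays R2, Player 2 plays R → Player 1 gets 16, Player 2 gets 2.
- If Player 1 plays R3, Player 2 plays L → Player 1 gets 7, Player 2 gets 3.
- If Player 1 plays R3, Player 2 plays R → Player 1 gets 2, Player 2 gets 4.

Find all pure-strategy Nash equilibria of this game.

No pure-strategy Nash equilibrium.

(R1, L): Player 2 can switch to R (12 → 20). Not NE.
(R1, R): Player 1 can switch to R2 (11 → 16). Not NE.
(R2, L): Player 1 can switch to R1 (2 → 20). Not NE.
(R2, R): Player 2 can switch to L (2 → 4). Not NE.
(R3, L): Player 1 can switch to R1 (7 → 20). Not NE.
(R3, R): Player 1 can switch to R1 (2 → 11). Not NE.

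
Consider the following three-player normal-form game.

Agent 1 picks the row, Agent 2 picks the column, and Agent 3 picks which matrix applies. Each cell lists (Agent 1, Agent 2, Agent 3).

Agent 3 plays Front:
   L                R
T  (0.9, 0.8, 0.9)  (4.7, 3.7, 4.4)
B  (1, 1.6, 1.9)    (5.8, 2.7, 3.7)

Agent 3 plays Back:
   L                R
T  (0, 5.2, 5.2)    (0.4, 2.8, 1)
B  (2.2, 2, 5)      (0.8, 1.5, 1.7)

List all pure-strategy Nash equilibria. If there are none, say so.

Pure-strategy Nash equilibria: (B, L, Back); (B, R, Front)

(T, L, Front): Agent 1 can switch to B (0.9 → 1). Not NE.
(T, L, Back): Agent 1 can switch to B (0 → 2.2). Not NE.
(T, R, Front): Agent 1 can switch to B (4.7 → 5.8). Not NE.
(T, R, Back): Agent 1 can switch to B (0.4 → 0.8). Not NE.
(B, L, Front): Agent 2 can switch to R (1.6 → 2.7). Not NE.
(B, L, Back): Agent 1 gets 2.2, best alternative 0; Agent 2 gets 2, best alternative 1.5; Agent 3 gets 5, best alternative 1.9. No profitable deviation — NE.
(B, R, Front): Agent 1 gets 5.8, best alternative 4.7; Agent 2 gets 2.7, best alternative 1.6; Agent 3 gets 3.7, best alternative 1.7. No profitable deviation — NE.
(B, R, Back): Agent 2 can switch to L (1.5 → 2). Not NE.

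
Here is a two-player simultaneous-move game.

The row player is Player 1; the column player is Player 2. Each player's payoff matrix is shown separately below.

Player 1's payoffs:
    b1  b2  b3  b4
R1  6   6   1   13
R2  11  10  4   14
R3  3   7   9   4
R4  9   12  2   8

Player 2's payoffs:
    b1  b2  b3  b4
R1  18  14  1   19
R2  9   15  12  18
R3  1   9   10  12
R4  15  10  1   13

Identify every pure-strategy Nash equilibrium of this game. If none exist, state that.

Player 1 against b1: payoffs 6, 11, 3, 9 → best response R2.
Player 1 against b2: payoffs 6, 10, 7, 12 → best response R4.
Player 1 against b3: payoffs 1, 4, 9, 2 → best response R3.
Player 1 against b4: payoffs 13, 14, 4, 8 → best response R2.
Player 2 against R1: payoffs 18, 14, 1, 19 → best response b4.
Player 2 against R2: payoffs 9, 15, 12, 18 → best response b4.
Player 2 against R3: payoffs 1, 9, 10, 12 → best response b4.
Player 2 against R4: payoffs 15, 10, 1, 13 → best response b1.
Mutual best responses: (R2, b4).

Pure NE: (R2, b4)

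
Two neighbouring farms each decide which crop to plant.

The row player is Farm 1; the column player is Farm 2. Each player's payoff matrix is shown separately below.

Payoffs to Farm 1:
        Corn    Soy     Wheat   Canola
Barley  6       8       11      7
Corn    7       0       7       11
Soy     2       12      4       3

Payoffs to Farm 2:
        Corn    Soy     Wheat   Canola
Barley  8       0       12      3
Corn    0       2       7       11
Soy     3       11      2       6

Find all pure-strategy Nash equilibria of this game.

Check each profile: it is a Nash equilibrium iff no player can strictly gain by switching unilaterally.
(Barley, Corn): Farm 1 can switch to Corn (6 → 7). Not NE.
(Barley, Soy): Farm 1 can switch to Soy (8 → 12). Not NE.
(Barley, Wheat): Farm 1 gets 11, best alternative 7; Farm 2 gets 12, best alternative 8. No profitable deviation — NE.
(Barley, Canola): Farm 1 can switch to Corn (7 → 11). Not NE.
(Corn, Corn): Farm 2 can switch to Soy (0 → 2). Not NE.
(Corn, Soy): Farm 1 can switch to Barley (0 → 8). Not NE.
(Corn, Wheat): Farm 1 can switch to Barley (7 → 11). Not NE.
(Corn, Canola): Farm 1 gets 11, best alternative 7; Farm 2 gets 11, best alternative 7. No profitable deviation — NE.
(Soy, Corn): Farm 1 can switch to Barley (2 → 6). Not NE.
(Soy, Soy): Farm 1 gets 12, best alternative 8; Farm 2 gets 11, best alternative 6. No profitable deviation — NE.
(Soy, Wheat): Farm 1 can switch to Barley (4 → 11). Not NE.
(Soy, Canola): Farm 1 can switch to Barley (3 → 7). Not NE.

(Barley, Wheat) and (Corn, Canola) and (Soy, Soy)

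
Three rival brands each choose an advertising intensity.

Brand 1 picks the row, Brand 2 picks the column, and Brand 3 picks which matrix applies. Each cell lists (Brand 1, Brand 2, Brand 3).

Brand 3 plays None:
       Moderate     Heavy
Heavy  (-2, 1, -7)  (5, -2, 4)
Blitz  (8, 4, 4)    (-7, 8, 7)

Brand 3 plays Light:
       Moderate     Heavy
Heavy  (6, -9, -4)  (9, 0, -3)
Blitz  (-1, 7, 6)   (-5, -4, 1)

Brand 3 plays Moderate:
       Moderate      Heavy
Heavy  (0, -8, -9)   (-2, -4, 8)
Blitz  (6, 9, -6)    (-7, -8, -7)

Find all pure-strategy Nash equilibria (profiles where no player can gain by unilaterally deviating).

(Heavy, Heavy, Moderate)

For each strategy profile, look for a profitable unilateral deviation.
(Heavy, Moderate, None): Brand 1 can switch to Blitz (-2 → 8). Not NE.
(Heavy, Moderate, Light): Brand 2 can switch to Heavy (-9 → 0). Not NE.
(Heavy, Moderate, Moderate): Brand 1 can switch to Blitz (0 → 6). Not NE.
(Heavy, Heavy, None): Brand 2 can switch to Moderate (-2 → 1). Not NE.
(Heavy, Heavy, Light): Brand 3 can switch to None (-3 → 4). Not NE.
(Heavy, Heavy, Moderate): Brand 1 gets -2, best alternative -7; Brand 2 gets -4, best alternative -8; Brand 3 gets 8, best alternative 4. No profitable deviation — NE.
(Blitz, Moderate, None): Brand 2 can switch to Heavy (4 → 8). Not NE.
(Blitz, Moderate, Light): Brand 1 can switch to Heavy (-1 → 6). Not NE.
(Blitz, Moderate, Moderate): Brand 3 can switch to None (-6 → 4). Not NE.
(The remaining 3 profiles each have a profitable deviation by the same check.)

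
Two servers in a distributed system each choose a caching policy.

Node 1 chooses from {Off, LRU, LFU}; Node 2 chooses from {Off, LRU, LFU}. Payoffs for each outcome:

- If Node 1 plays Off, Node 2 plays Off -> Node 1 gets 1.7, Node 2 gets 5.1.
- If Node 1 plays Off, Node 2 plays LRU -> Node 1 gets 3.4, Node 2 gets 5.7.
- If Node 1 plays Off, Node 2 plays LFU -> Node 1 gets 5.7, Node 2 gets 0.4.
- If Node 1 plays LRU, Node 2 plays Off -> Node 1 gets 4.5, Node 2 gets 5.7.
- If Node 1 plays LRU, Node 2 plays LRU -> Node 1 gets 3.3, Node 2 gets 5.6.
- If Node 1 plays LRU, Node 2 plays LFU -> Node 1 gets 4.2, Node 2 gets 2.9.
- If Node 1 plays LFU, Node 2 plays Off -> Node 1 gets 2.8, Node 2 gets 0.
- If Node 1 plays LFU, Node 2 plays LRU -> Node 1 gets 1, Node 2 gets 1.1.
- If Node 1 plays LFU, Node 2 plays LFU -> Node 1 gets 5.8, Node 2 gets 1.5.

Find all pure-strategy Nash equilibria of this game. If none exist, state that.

Node 1 against Off: payoffs 1.7, 4.5, 2.8 → best response LRU.
Node 1 against LRU: payoffs 3.4, 3.3, 1 → best response Off.
Node 1 against LFU: payoffs 5.7, 4.2, 5.8 → best response LFU.
Node 2 against Off: payoffs 5.1, 5.7, 0.4 → best response LRU.
Node 2 against LRU: payoffs 5.7, 5.6, 2.9 → best response Off.
Node 2 against LFU: payoffs 0, 1.1, 1.5 → best response LFU.
Mutual best responses: (Off, LRU); (LRU, Off); (LFU, LFU).

Pure-strategy Nash equilibria: (Off, LRU) and (LRU, Off) and (LFU, LFU)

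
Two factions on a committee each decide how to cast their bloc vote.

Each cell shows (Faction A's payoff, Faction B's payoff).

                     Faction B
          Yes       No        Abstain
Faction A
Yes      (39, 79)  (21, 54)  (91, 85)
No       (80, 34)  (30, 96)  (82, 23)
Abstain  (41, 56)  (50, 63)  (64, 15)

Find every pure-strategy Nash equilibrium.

For each strategy profile, look for a profitable unilateral deviation.
(Yes, Yes): Faction A can switch to No (39 → 80). Not NE.
(Yes, No): Faction A can switch to No (21 → 30). Not NE.
(Yes, Abstain): Faction A gets 91, best alternative 82; Faction B gets 85, best alternative 79. No profitable deviation — NE.
(No, Yes): Faction B can switch to No (34 → 96). Not NE.
(No, No): Faction A can switch to Abstain (30 → 50). Not NE.
(No, Abstain): Faction A can switch to Yes (82 → 91). Not NE.
(Abstain, Yes): Faction A can switch to No (41 → 80). Not NE.
(Abstain, No): Faction A gets 50, best alternative 30; Faction B gets 63, best alternative 56. No profitable deviation — NE.
(Abstain, Abstain): Faction A can switch to Yes (64 → 91). Not NE.

(Yes, Abstain); (Abstain, No)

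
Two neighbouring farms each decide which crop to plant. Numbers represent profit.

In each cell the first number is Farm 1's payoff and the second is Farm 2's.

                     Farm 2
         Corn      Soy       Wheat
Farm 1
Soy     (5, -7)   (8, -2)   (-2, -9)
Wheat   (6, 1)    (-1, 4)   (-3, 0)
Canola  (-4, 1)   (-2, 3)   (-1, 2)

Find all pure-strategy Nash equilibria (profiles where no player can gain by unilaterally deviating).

Mark each player's best response to every combination of opponents' strategies; a profile where every player is best-responding is a pure Nash equilibrium.
Farm 1 against Corn: payoffs 5, 6, -4 → best response Wheat.
Farm 1 against Soy: payoffs 8, -1, -2 → best response Soy.
Farm 1 against Wheat: payoffs -2, -3, -1 → best response Canola.
Farm 2 against Soy: payoffs -7, -2, -9 → best response Soy.
Farm 2 against Wheat: payoffs 1, 4, 0 → best response Soy.
Farm 2 against Canola: payoffs 1, 3, 2 → best response Soy.
Mutual best responses: (Soy, Soy).

(Soy, Soy)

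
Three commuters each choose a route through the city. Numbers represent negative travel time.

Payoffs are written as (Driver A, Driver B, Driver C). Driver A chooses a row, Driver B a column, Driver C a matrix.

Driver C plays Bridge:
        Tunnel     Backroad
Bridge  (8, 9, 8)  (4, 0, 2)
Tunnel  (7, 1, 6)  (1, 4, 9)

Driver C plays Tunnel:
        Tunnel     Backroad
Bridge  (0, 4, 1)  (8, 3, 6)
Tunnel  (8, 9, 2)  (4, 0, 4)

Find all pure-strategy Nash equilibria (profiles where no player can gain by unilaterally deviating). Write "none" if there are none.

The unique pure-strategy Nash equilibrium is (Bridge, Tunnel, Bridge).

(Bridge, Tunnel, Bridge): Driver A gets 8, best alternative 7; Driver B gets 9, best alternative 0; Driver C gets 8, best alternative 1. No profitable deviation — NE.
(Bridge, Tunnel, Tunnel): Driver A can switch to Tunnel (0 → 8). Not NE.
(Bridge, Backroad, Bridge): Driver B can switch to Tunnel (0 → 9). Not NE.
(Bridge, Backroad, Tunnel): Driver B can switch to Tunnel (3 → 4). Not NE.
(Tunnel, Tunnel, Bridge): Driver A can switch to Bridge (7 → 8). Not NE.
(Tunnel, Tunnel, Tunnel): Driver C can switch to Bridge (2 → 6). Not NE.
(Tunnel, Backroad, Bridge): Driver A can switch to Bridge (1 → 4). Not NE.
(Tunnel, Backroad, Tunnel): Driver A can switch to Bridge (4 → 8). Not NE.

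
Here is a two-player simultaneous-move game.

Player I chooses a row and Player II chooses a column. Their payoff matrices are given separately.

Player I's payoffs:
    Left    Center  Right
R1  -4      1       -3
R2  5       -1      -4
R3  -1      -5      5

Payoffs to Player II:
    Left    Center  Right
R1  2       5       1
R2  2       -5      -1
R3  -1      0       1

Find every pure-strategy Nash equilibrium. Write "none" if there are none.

Pure-strategy Nash equilibria: (R1, Center), (R2, Left), (R3, Right)

(R1, Left): Player I can switch to R2 (-4 → 5). Not NE.
(R1, Center): Player I gets 1, best alternative -1; Player II gets 5, best alternative 2. No profitable deviation — NE.
(R1, Right): Player I can switch to R3 (-3 → 5). Not NE.
(R2, Left): Player I gets 5, best alternative -1; Player II gets 2, best alternative -1. No profitable deviation — NE.
(R2, Center): Player I can switch to R1 (-1 → 1). Not NE.
(R2, Right): Player I can switch to R1 (-4 → -3). Not NE.
(R3, Left): Player I can switch to R2 (-1 → 5). Not NE.
(R3, Center): Player I can switch to R1 (-5 → 1). Not NE.
(R3, Right): Player I gets 5, best alternative -3; Player II gets 1, best alternative 0. No profitable deviation — NE.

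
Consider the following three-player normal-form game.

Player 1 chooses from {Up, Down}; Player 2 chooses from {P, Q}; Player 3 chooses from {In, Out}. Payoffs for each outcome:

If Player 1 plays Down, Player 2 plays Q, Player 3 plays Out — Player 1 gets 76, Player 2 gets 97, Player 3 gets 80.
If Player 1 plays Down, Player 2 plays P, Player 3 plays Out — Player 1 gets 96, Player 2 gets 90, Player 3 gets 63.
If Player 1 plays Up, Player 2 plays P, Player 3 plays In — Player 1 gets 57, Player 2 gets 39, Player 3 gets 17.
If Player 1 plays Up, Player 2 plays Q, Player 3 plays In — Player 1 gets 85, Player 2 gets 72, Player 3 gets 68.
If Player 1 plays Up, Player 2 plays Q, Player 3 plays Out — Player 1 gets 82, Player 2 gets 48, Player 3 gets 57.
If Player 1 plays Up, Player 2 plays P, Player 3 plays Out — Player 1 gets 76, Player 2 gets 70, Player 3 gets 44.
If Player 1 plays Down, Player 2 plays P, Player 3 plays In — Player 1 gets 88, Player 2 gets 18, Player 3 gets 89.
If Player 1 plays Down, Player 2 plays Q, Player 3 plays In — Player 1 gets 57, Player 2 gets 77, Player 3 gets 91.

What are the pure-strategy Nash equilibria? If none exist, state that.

(Up, P, In): Player 1 can switch to Down (57 → 88). Not NE.
(Up, P, Out): Player 1 can switch to Down (76 → 96). Not NE.
(Up, Q, In): Player 1 gets 85, best alternative 57; Player 2 gets 72, best alternative 39; Player 3 gets 68, best alternative 57. No profitable deviation — NE.
(Up, Q, Out): Player 2 can switch to P (48 → 70). Not NE.
(Down, P, In): Player 2 can switch to Q (18 → 77). Not NE.
(Down, P, Out): Player 2 can switch to Q (90 → 97). Not NE.
(Down, Q, In): Player 1 can switch to Up (57 → 85). Not NE.
(Down, Q, Out): Player 1 can switch to Up (76 → 82). Not NE.

Pure NE: (Up, Q, In)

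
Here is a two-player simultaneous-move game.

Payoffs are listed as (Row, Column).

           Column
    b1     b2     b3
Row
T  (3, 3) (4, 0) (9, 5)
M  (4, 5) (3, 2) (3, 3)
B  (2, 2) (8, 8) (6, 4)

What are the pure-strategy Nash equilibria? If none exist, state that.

For each strategy profile, look for a profitable unilateral deviation.
(T, b1): Row can switch to M (3 → 4). Not NE.
(T, b2): Row can switch to B (4 → 8). Not NE.
(T, b3): Row gets 9, best alternative 6; Column gets 5, best alternative 3. No profitable deviation — NE.
(M, b1): Row gets 4, best alternative 3; Column gets 5, best alternative 3. No profitable deviation — NE.
(M, b2): Row can switch to T (3 → 4). Not NE.
(M, b3): Row can switch to T (3 → 9). Not NE.
(B, b1): Row can switch to T (2 → 3). Not NE.
(B, b2): Row gets 8, best alternative 4; Column gets 8, best alternative 4. No profitable deviation — NE.
(B, b3): Row can switch to T (6 → 9). Not NE.

The pure Nash equilibria are (T, b3) and (M, b1) and (B, b2).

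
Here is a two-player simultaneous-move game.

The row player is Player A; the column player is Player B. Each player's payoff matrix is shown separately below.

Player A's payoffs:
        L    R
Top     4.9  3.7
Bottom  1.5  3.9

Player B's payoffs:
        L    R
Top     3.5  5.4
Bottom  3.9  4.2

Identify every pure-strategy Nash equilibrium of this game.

(Bottom, R)

(Top, L): Player B can switch to R (3.5 → 5.4). Not NE.
(Top, R): Player A can switch to Bottom (3.7 → 3.9). Not NE.
(Bottom, L): Player A can switch to Top (1.5 → 4.9). Not NE.
(Bottom, R): Player A gets 3.9, best alternative 3.7; Player B gets 4.2, best alternative 3.9. No profitable deviation — NE.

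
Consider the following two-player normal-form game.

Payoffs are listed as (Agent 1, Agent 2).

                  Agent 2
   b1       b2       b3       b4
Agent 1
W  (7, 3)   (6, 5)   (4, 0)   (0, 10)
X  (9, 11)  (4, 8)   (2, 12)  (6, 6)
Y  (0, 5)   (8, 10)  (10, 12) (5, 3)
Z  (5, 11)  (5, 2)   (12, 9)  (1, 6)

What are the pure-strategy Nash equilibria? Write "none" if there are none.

(W, b1): Agent 1 can switch to X (7 → 9). Not NE.
(W, b2): Agent 1 can switch to Y (6 → 8). Not NE.
(W, b3): Agent 1 can switch to Y (4 → 10). Not NE.
(W, b4): Agent 1 can switch to X (0 → 6). Not NE.
(X, b1): Agent 2 can switch to b3 (11 → 12). Not NE.
(X, b2): Agent 1 can switch to W (4 → 6). Not NE.
(The remaining 10 profiles each have a profitable deviation by the same check.)

No pure-strategy Nash equilibrium.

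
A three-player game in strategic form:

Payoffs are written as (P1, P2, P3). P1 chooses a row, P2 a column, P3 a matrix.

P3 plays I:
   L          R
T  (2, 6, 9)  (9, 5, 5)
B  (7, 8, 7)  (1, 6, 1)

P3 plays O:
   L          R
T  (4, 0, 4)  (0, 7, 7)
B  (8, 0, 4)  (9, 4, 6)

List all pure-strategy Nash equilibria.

P1 against (L, I): payoffs 2, 7 → best response B.
P1 against (L, O): payoffs 4, 8 → best response B.
P1 against (R, I): payoffs 9, 1 → best response T.
P1 against (R, O): payoffs 0, 9 → best response B.
P2 against (T, I): payoffs 6, 5 → best response L.
P2 against (T, O): payoffs 0, 7 → best response R.
P2 against (B, I): payoffs 8, 6 → best response L.
P2 against (B, O): payoffs 0, 4 → best response R.
P3 against (T, L): payoffs 9, 4 → best response I.
P3 against (T, R): payoffs 5, 7 → best response O.
P3 against (B, L): payoffs 7, 4 → best response I.
P3 against (B, R): payoffs 1, 6 → best response O.
Mutual best responses: (B, L, I); (B, R, O).

Pure-strategy Nash equilibria: (B, L, I), (B, R, O)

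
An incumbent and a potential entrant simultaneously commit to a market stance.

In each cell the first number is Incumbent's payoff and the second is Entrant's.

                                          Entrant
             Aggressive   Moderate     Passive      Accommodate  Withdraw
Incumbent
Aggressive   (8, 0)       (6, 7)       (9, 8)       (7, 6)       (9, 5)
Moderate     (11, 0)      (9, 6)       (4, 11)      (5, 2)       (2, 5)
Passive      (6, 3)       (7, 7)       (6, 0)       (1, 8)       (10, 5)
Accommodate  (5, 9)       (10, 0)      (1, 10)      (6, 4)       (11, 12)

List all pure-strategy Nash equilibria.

Mark each player's best response to every combination of opponents' strategies; a profile where every player is best-responding is a pure Nash equilibrium.
Incumbent against Aggressive: payoffs 8, 11, 6, 5 → best response Moderate.
Incumbent against Moderate: payoffs 6, 9, 7, 10 → best response Accommodate.
Incumbent against Passive: payoffs 9, 4, 6, 1 → best response Aggressive.
Incumbent against Accommodate: payoffs 7, 5, 1, 6 → best response Aggressive.
Incumbent against Withdraw: payoffs 9, 2, 10, 11 → best response Accommodate.
Entrant against Aggressive: payoffs 0, 7, 8, 6, 5 → best response Passive.
Entrant against Moderate: payoffs 0, 6, 11, 2, 5 → best response Passive.
Entrant against Passive: payoffs 3, 7, 0, 8, 5 → best response Accommodate.
Entrant against Accommodate: payoffs 9, 0, 10, 4, 12 → best response Withdraw.
Mutual best responses: (Aggressive, Passive); (Accommodate, Withdraw).

Pure-strategy Nash equilibria: (Aggressive, Passive) and (Accommodate, Withdraw)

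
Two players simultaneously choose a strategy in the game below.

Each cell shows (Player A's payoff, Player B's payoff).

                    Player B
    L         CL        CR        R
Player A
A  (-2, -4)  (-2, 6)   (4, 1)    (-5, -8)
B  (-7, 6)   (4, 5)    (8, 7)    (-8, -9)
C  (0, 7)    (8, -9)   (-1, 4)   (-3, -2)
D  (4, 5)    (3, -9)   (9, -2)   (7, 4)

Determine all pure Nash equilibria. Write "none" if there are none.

Player A against L: payoffs -2, -7, 0, 4 → best response D.
Player A against CL: payoffs -2, 4, 8, 3 → best response C.
Player A against CR: payoffs 4, 8, -1, 9 → best response D.
Player A against R: payoffs -5, -8, -3, 7 → best response D.
Player B against A: payoffs -4, 6, 1, -8 → best response CL.
Player B against B: payoffs 6, 5, 7, -9 → best response CR.
Player B against C: payoffs 7, -9, 4, -2 → best response L.
Player B against D: payoffs 5, -9, -2, 4 → best response L.
Mutual best responses: (D, L).

(D, L)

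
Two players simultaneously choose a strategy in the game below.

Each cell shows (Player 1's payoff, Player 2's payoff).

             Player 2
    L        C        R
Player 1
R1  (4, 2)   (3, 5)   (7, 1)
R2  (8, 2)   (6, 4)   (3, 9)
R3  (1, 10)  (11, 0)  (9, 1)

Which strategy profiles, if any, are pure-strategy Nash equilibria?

Player 1 against L: payoffs 4, 8, 1 → best response R2.
Player 1 against C: payoffs 3, 6, 11 → best response R3.
Player 1 against R: payoffs 7, 3, 9 → best response R3.
Player 2 against R1: payoffs 2, 5, 1 → best response C.
Player 2 against R2: payoffs 2, 4, 9 → best response R.
Player 2 against R3: payoffs 10, 0, 1 → best response L.
No profile is a mutual best response for all players.

There is no pure-strategy Nash equilibrium.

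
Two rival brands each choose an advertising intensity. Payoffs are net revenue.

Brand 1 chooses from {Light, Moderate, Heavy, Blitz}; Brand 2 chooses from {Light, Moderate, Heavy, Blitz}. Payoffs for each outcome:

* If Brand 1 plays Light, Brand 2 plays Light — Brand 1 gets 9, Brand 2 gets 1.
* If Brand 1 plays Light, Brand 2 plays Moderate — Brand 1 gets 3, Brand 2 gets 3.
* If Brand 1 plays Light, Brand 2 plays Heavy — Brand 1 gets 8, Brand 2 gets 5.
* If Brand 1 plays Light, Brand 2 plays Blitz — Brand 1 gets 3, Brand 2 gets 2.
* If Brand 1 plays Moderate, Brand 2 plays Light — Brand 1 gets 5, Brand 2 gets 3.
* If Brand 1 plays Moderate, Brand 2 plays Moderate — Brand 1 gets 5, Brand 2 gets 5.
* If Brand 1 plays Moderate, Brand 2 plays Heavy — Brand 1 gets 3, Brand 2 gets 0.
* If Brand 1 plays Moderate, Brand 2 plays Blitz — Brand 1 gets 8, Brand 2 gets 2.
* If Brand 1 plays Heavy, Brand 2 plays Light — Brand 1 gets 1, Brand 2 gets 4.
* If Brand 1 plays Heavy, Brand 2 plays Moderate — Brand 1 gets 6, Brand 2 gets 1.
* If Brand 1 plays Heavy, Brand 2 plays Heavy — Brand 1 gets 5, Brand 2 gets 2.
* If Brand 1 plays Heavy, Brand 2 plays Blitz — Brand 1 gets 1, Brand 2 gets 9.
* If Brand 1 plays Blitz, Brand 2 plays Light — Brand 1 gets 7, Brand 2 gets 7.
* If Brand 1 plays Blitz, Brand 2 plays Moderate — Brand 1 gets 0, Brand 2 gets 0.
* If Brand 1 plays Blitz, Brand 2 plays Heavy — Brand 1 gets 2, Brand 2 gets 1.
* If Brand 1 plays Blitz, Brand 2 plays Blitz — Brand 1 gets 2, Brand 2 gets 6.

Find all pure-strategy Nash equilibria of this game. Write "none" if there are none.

The unique pure-strategy Nash equilibrium is (Light, Heavy).

Check each profile: it is a Nash equilibrium iff no player can strictly gain by switching unilaterally.
(Light, Light): Brand 2 can switch to Moderate (1 → 3). Not NE.
(Light, Moderate): Brand 1 can switch to Moderate (3 → 5). Not NE.
(Light, Heavy): Brand 1 gets 8, best alternative 5; Brand 2 gets 5, best alternative 3. No profitable deviation — NE.
(Light, Blitz): Brand 1 can switch to Moderate (3 → 8). Not NE.
(Moderate, Light): Brand 1 can switch to Light (5 → 9). Not NE.
(Moderate, Moderate): Brand 1 can switch to Heavy (5 → 6). Not NE.
(Moderate, Heavy): Brand 1 can switch to Light (3 → 8). Not NE.
(Moderate, Blitz): Brand 2 can switch to Light (2 → 3). Not NE.
(Heavy, Light): Brand 1 can switch to Light (1 → 9). Not NE.
(Heavy, Moderate): Brand 2 can switch to Light (1 → 4). Not NE.
(Heavy, Heavy): Brand 1 can switch to Light (5 → 8). Not NE.
(Heavy, Blitz): Brand 1 can switch to Light (1 → 3). Not NE.
(Blitz, Light): Brand 1 can switch to Light (7 → 9). Not NE.
(The remaining 3 profiles each have a profitable deviation by the same check.)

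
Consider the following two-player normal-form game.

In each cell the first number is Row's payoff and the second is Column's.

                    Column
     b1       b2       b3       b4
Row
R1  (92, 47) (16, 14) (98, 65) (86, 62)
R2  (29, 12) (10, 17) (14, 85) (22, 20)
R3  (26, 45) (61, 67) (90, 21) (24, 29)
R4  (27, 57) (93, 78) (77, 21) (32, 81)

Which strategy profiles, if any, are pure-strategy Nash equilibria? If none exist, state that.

Pure NE: (R1, b3)

Row against b1: payoffs 92, 29, 26, 27 → best response R1.
Row against b2: payoffs 16, 10, 61, 93 → best response R4.
Row against b3: payoffs 98, 14, 90, 77 → best response R1.
Row against b4: payoffs 86, 22, 24, 32 → best response R1.
Column against R1: payoffs 47, 14, 65, 62 → best response b3.
Column against R2: payoffs 12, 17, 85, 20 → best response b3.
Column against R3: payoffs 45, 67, 21, 29 → best response b2.
Column against R4: payoffs 57, 78, 21, 81 → best response b4.
Mutual best responses: (R1, b3).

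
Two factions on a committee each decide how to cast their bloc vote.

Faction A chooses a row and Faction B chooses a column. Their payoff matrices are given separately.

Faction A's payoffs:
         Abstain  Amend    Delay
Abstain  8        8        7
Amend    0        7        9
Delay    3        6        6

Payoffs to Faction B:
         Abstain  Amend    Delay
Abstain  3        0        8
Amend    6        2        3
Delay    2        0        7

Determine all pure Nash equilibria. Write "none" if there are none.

For each player, find the best response to each opponent profile; mutual best responses are the pure NE.
Faction A against Abstain: payoffs 8, 0, 3 → best response Abstain.
Faction A against Amend: payoffs 8, 7, 6 → best response Abstain.
Faction A against Delay: payoffs 7, 9, 6 → best response Amend.
Faction B against Abstain: payoffs 3, 0, 8 → best response Delay.
Faction B against Amend: payoffs 6, 2, 3 → best response Abstain.
Faction B against Delay: payoffs 2, 0, 7 → best response Delay.
No profile is a mutual best response for all players.

none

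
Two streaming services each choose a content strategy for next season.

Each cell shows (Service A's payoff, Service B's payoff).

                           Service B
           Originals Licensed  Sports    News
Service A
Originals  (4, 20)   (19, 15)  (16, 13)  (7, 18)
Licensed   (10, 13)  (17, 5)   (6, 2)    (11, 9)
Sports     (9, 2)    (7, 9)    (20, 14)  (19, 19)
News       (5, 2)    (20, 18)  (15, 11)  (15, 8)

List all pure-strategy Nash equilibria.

Service A against Originals: payoffs 4, 10, 9, 5 → best response Licensed.
Service A against Licensed: payoffs 19, 17, 7, 20 → best response News.
Service A against Sports: payoffs 16, 6, 20, 15 → best response Sports.
Service A against News: payoffs 7, 11, 19, 15 → best response Sports.
Service B against Originals: payoffs 20, 15, 13, 18 → best response Originals.
Service B against Licensed: payoffs 13, 5, 2, 9 → best response Originals.
Service B against Sports: payoffs 2, 9, 14, 19 → best response News.
Service B against News: payoffs 2, 18, 11, 8 → best response Licensed.
Mutual best responses: (Licensed, Originals); (Sports, News); (News, Licensed).

Pure-strategy Nash equilibria: (Licensed, Originals) and (Sports, News) and (News, Licensed)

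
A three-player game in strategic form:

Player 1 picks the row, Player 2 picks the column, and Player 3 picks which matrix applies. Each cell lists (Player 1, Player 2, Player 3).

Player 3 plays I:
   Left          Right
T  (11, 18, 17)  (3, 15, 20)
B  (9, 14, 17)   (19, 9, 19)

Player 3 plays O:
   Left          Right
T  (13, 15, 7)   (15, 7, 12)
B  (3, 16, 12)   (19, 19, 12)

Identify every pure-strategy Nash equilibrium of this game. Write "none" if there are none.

The unique pure-strategy Nash equilibrium is (T, Left, I).

Player 1 against (Left, I): payoffs 11, 9 → best response T.
Player 1 against (Left, O): payoffs 13, 3 → best response T.
Player 1 against (Right, I): payoffs 3, 19 → best response B.
Player 1 against (Right, O): payoffs 15, 19 → best response B.
Player 2 against (T, I): payoffs 18, 15 → best response Left.
Player 2 against (T, O): payoffs 15, 7 → best response Left.
Player 2 against (B, I): payoffs 14, 9 → best response Left.
Player 2 against (B, O): payoffs 16, 19 → best response Right.
Player 3 against (T, Left): payoffs 17, 7 → best response I.
Player 3 against (T, Right): payoffs 20, 12 → best response I.
Player 3 against (B, Left): payoffs 17, 12 → best response I.
Player 3 against (B, Right): payoffs 19, 12 → best response I.
Mutual best responses: (T, Left, I).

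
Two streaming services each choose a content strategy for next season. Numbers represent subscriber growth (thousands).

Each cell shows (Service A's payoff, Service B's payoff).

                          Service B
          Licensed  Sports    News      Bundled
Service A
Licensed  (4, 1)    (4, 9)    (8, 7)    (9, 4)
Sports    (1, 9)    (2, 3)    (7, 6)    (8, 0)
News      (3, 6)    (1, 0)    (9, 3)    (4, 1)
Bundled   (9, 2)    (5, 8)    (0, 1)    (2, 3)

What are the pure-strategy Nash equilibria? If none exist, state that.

The unique pure-strategy Nash equilibrium is (Bundled, Sports).

(Licensed, Licensed): Service A can switch to Bundled (4 → 9). Not NE.
(Licensed, Sports): Service A can switch to Bundled (4 → 5). Not NE.
(Licensed, News): Service A can switch to News (8 → 9). Not NE.
(Licensed, Bundled): Service B can switch to Sports (4 → 9). Not NE.
(Sports, Licensed): Service A can switch to Licensed (1 → 4). Not NE.
(Sports, Sports): Service A can switch to Licensed (2 → 4). Not NE.
(Sports, News): Service A can switch to Licensed (7 → 8). Not NE.
(Sports, Bundled): Service A can switch to Licensed (8 → 9). Not NE.
(News, Licensed): Service A can switch to Licensed (3 → 4). Not NE.
(News, Sports): Service A can switch to Licensed (1 → 4). Not NE.
(News, News): Service B can switch to Licensed (3 → 6). Not NE.
(News, Bundled): Service A can switch to Licensed (4 → 9). Not NE.
(Bundled, Sports): Service A gets 5, best alternative 4; Service B gets 8, best alternative 3. No profitable deviation — NE.
(The remaining 3 profiles each have a profitable deviation by the same check.)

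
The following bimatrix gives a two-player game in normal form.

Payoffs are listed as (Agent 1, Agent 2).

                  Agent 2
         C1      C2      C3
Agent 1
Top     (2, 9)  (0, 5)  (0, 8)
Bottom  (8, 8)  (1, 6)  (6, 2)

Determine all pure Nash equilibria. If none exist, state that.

For each strategy profile, look for a profitable unilateral deviation.
(Top, C1): Agent 1 can switch to Bottom (2 → 8). Not NE.
(Top, C2): Agent 1 can switch to Bottom (0 → 1). Not NE.
(Top, C3): Agent 1 can switch to Bottom (0 → 6). Not NE.
(Bottom, C1): Agent 1 gets 8, best alternative 2; Agent 2 gets 8, best alternative 6. No profitable deviation — NE.
(Bottom, C2): Agent 2 can switch to C1 (6 → 8). Not NE.
(Bottom, C3): Agent 2 can switch to C1 (2 → 8). Not NE.

Pure NE: (Bottom, C1)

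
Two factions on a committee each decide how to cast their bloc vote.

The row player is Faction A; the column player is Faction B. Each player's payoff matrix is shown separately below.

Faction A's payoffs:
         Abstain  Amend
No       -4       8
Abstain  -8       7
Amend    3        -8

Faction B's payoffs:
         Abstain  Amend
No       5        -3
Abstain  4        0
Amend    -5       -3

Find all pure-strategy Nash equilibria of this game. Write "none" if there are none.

For each strategy profile, look for a profitable unilateral deviation.
(No, Abstain): Faction A can switch to Amend (-4 → 3). Not NE.
(No, Amend): Faction B can switch to Abstain (-3 → 5). Not NE.
(Abstain, Abstain): Faction A can switch to No (-8 → -4). Not NE.
(Abstain, Amend): Faction A can switch to No (7 → 8). Not NE.
(Amend, Abstain): Faction B can switch to Amend (-5 → -3). Not NE.
(Amend, Amend): Faction A can switch to No (-8 → 8). Not NE.

none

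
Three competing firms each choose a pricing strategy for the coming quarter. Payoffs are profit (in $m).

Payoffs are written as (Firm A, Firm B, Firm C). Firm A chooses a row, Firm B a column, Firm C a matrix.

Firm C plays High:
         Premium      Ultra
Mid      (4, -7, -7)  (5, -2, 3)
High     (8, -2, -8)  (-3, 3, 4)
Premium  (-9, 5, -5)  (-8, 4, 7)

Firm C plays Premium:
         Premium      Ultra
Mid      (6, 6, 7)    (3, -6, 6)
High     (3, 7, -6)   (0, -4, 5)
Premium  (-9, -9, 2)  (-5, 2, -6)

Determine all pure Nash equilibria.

Check each profile: it is a Nash equilibrium iff no player can strictly gain by switching unilaterally.
(Mid, Premium, High): Firm A can switch to High (4 → 8). Not NE.
(Mid, Premium, Premium): Firm A gets 6, best alternative 3; Firm B gets 6, best alternative -6; Firm C gets 7, best alternative -7. No profitable deviation — NE.
(Mid, Ultra, High): Firm C can switch to Premium (3 → 6). Not NE.
(Mid, Ultra, Premium): Firm B can switch to Premium (-6 → 6). Not NE.
(High, Premium, High): Firm B can switch to Ultra (-2 → 3). Not NE.
(High, Premium, Premium): Firm A can switch to Mid (3 → 6). Not NE.
(High, Ultra, High): Firm A can switch to Mid (-3 → 5). Not NE.
(The remaining 5 profiles each have a profitable deviation by the same check.)

The unique pure-strategy Nash equilibrium is (Mid, Premium, Premium).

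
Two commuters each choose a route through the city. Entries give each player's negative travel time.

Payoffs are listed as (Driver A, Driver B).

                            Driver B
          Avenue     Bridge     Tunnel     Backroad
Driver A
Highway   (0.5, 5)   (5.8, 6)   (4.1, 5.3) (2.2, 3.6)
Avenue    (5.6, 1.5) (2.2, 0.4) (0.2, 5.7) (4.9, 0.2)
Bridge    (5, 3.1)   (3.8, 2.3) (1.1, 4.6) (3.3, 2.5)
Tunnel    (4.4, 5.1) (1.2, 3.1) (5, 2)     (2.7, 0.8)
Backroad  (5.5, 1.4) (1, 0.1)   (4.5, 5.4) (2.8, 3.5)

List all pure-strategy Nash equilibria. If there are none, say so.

(Highway, Avenue): Driver A can switch to Avenue (0.5 → 5.6). Not NE.
(Highway, Bridge): Driver A gets 5.8, best alternative 3.8; Driver B gets 6, best alternative 5.3. No profitable deviation — NE.
(Highway, Tunnel): Driver A can switch to Tunnel (4.1 → 5). Not NE.
(Highway, Backroad): Driver A can switch to Avenue (2.2 → 4.9). Not NE.
(Avenue, Avenue): Driver B can switch to Tunnel (1.5 → 5.7). Not NE.
(Avenue, Bridge): Driver A can switch to Highway (2.2 → 5.8). Not NE.
(Avenue, Tunnel): Driver A can switch to Highway (0.2 → 4.1). Not NE.
(The remaining 13 profiles each have a profitable deviation by the same check.)

(Highway, Bridge)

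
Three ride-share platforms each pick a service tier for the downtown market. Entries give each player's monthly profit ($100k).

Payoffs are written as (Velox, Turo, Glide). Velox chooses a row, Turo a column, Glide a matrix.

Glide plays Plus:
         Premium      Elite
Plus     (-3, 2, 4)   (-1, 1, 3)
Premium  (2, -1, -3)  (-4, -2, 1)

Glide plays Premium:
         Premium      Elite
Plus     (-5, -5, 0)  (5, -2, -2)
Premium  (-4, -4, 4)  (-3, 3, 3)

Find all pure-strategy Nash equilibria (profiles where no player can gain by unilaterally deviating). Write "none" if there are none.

Check each profile: it is a Nash equilibrium iff no player can strictly gain by switching unilaterally.
(Plus, Premium, Plus): Velox can switch to Premium (-3 → 2). Not NE.
(Plus, Premium, Premium): Velox can switch to Premium (-5 → -4). Not NE.
(Plus, Elite, Plus): Turo can switch to Premium (1 → 2). Not NE.
(Plus, Elite, Premium): Glide can switch to Plus (-2 → 3). Not NE.
(Premium, Premium, Plus): Glide can switch to Premium (-3 → 4). Not NE.
(Premium, Premium, Premium): Turo can switch to Elite (-4 → 3). Not NE.
(Premium, Elite, Plus): Velox can switch to Plus (-4 → -1). Not NE.
(Premium, Elite, Premium): Velox can switch to Plus (-3 → 5). Not NE.

none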